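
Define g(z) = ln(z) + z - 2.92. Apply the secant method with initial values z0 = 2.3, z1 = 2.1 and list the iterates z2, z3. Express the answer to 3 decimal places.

g(2.3) = 0.21291, g(2.1) = -0.07806
z2 = 2.10000 − (-0.07806)·(2.10000 − 2.30000) / (-0.07806 − 0.21291) = 2.10000 − (0.01561)/(-0.29097) = 2.15366
g(2.15366) = 0.00082
z3 = 2.15366 − 0.00082·(2.15366 − 2.10000) / (0.00082 − (-0.07806)) = 2.15366 − (0.00004)/(0.07889) = 2.15310

2.154, 2.153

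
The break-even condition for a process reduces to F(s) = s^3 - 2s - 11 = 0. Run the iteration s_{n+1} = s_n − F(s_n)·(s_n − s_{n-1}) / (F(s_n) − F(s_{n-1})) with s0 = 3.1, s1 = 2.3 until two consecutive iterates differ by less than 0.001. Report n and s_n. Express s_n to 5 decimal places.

F(3.1) = 12.5910000, F(2.3) = -3.4330000
s2 = 2.3000000 − (-3.4330000)·(-0.8000000)/(-16.0240000) = 2.4713929;  |Δ| = 0.1713929
F(2.4713929) = -0.8480544
s3 = 2.4713929 − (-0.8480544)·(0.1713929)/(2.5849456) = 2.5276225;  |Δ| = 0.0562296
F(2.5276225) = 0.0934210
s4 = 2.5276225 − 0.0934210·(0.0562296)/(0.9414755) = 2.5220430;  |Δ| = 0.0055796
F(2.5220430) = -0.0021255
s5 = 2.5220430 − (-0.0021255)·(-0.0055796)/(-0.0955465) = 2.5221671;  |Δ| = 0.0001241
|s5 − s4| = 0.0001241 < 0.001

n = 5, s_n = 2.52217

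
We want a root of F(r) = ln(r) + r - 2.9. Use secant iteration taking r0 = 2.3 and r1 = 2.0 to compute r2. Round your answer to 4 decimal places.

F(2.3) = 0.232909, F(2.0) = -0.206853
r2 = 2.000000 − (-0.206853)·(2.000000 − 2.300000) / (-0.206853 − 0.232909) = 2.000000 − (0.062056)/(-0.439762) = 2.141112

2.1411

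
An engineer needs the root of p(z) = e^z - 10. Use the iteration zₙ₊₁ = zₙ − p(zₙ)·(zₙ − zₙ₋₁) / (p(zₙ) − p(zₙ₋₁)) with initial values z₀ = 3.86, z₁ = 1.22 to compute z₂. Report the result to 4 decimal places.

1.6161

p(3.86) = 37.465351, p(1.22) = -6.612812
z₂ = 1.220000 − (-6.612812)·(1.220000 − 3.860000) / (-6.612812 − 37.465351) = 1.220000 − (17.457824)/(-44.078164) = 1.616065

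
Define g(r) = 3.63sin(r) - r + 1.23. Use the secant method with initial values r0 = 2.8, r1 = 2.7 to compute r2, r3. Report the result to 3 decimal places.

2.719, 2.719

g(2.8) = -0.35399, g(2.7) = 0.08139
r2 = 2.70000 − 0.08139·(2.70000 − 2.80000) / (0.08139 − (-0.35399)) = 2.70000 − (-0.00814)/(0.43538) = 2.71869
g(2.71869) = 0.00108
r3 = 2.71869 − 0.00108·(2.71869 − 2.70000) / (0.00108 − 0.08139) = 2.71869 − (0.00002)/(-0.08031) = 2.71894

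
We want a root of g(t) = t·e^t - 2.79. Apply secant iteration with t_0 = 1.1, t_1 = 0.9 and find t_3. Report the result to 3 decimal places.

1.014

g(1.1) = 0.51458, g(0.9) = -0.57636
t_2 = 0.90000 − (-0.57636)·(0.90000 − 1.10000) / (-0.57636 − 0.51458) = 0.90000 − (0.11527)/(-1.09094) = 1.00566
g(1.00566) = -0.04080
t_3 = 1.00566 − (-0.04080)·(1.00566 − 0.90000) / (-0.04080 − (-0.57636)) = 1.00566 − (-0.00431)/(0.53555) = 1.01371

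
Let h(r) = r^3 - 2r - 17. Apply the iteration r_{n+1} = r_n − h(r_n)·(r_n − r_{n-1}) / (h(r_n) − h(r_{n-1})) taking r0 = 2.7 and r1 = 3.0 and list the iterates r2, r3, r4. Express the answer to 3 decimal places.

h(2.7) = -2.71700, h(3.0) = 4.00000
r2 = 3.00000 − 4.00000·(3.00000 − 2.70000) / (4.00000 − (-2.71700)) = 3.00000 − (1.20000)/(6.71700) = 2.82135
h(2.82135) = -0.18474
r3 = 2.82135 − (-0.18474)·(2.82135 − 3.00000) / (-0.18474 − 4.00000) = 2.82135 − (0.03300)/(-4.18474) = 2.82924
h(2.82924) = -0.01165
r4 = 2.82924 − (-0.01165)·(2.82924 − 2.82135) / (-0.01165 − (-0.18474)) = 2.82924 − (-0.00009)/(0.17309) = 2.82977

2.821, 2.829, 2.830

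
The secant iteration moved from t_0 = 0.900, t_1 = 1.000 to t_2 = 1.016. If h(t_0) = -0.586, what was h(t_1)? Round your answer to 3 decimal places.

-0.081

The secant line through (0.900, -0.586) and (1.000, h(t_1)) crosses zero at t_2 = 1.016.
So (0.900, -0.586), (1.000, h(t_1)), (1.016, 0) are collinear:
h(t_1) = -0.586 · (1.000 − 1.016) / (0.900 − 1.016) = -0.586 · (-0.01600)/(-0.11600) = -0.08083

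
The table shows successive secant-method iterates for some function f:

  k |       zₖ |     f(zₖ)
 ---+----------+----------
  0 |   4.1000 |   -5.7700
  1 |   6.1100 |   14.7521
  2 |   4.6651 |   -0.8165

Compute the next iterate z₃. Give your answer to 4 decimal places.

z₃ = 4.6651 − (-0.8165)·(4.6651 − 6.1100) / (-0.8165 − 14.7521)
   = 4.6651 − (1.179761)/(-15.568600) = 4.740878

4.7409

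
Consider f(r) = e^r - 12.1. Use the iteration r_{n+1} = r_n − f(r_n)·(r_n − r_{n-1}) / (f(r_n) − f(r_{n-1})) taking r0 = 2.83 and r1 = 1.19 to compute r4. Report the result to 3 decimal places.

2.468

f(2.83) = 4.84546, f(1.19) = -8.81292
r2 = 1.19000 − (-8.81292)·(1.19000 − 2.83000) / (-8.81292 − 4.84546) = 1.19000 − (14.45319)/(-13.65838) = 2.24819
f(2.24819) = -2.62940
r3 = 2.24819 − (-2.62940)·(2.24819 − 1.19000) / (-2.62940 − (-8.81292)) = 2.24819 − (-2.78241)/(6.18352) = 2.69816
f(2.69816) = 2.75245
r4 = 2.69816 − 2.75245·(2.69816 − 2.24819) / (2.75245 − (-2.62940)) = 2.69816 − (1.23853)/(5.38185) = 2.46803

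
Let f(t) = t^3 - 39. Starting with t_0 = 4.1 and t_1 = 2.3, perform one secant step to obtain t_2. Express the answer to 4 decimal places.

3.1510

f(4.1) = 29.921000, f(2.3) = -26.833000
t_2 = 2.300000 − (-26.833000)·(2.300000 − 4.100000) / (-26.833000 − 29.921000) = 2.300000 − (48.299400)/(-56.754000) = 3.151031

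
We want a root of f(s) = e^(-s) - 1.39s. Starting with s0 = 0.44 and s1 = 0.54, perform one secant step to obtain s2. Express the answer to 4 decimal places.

f(0.44) = 0.032436, f(0.54) = -0.167852
s2 = 0.540000 − (-0.167852)·(0.540000 − 0.440000) / (-0.167852 − 0.032436) = 0.540000 − (-0.016785)/(-0.200288) = 0.456195

0.4562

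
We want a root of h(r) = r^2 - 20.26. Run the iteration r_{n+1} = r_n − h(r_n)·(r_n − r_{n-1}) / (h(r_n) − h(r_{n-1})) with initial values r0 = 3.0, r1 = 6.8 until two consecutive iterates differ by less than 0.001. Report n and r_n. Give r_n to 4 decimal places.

n = 6, r_n = 4.5011

h(3.0) = -11.260000, h(6.8) = 25.980000
r2 = 6.800000 − 25.980000·(3.800000)/(37.240000) = 4.148980;  |Δ| = 2.651020
h(4.148980) = -3.045968
r3 = 4.148980 − (-3.045968)·(-2.651020)/(-29.025968) = 4.427176;  |Δ| = 0.278197
h(4.427176) = -0.660111
r4 = 4.427176 − (-0.660111)·(0.278197)/(2.385857) = 4.504147;  |Δ| = 0.076971
h(4.504147) = 0.027337
r5 = 4.504147 − 0.027337·(0.076971)/(0.687449) = 4.501086;  |Δ| = 0.003061
h(4.501086) = -0.000226
r6 = 4.501086 − (-0.000226)·(-0.003061)/(-0.027564) = 4.501111;  |Δ| = 0.000025
|r6 − r5| = 0.000025 < 0.001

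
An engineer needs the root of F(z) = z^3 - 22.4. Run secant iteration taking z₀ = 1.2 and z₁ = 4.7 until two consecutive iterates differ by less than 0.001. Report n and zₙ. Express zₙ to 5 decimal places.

F(1.2) = -20.6720000, F(4.7) = 81.4230000
z₂ = 4.7000000 − 81.4230000·(3.5000000)/(102.0950000) = 1.9086733;  |Δ| = 2.7913267
F(1.9086733) = -15.4466388
z₃ = 1.9086733 − (-15.4466388)·(-2.7913267)/(-96.8696388) = 2.3537727;  |Δ| = 0.4450994
F(2.3537727) = -9.3595210
z₄ = 2.3537727 − (-9.3595210)·(0.4450994)/(6.0871178) = 3.0381552;  |Δ| = 0.6843825
F(3.0381552) = 5.6433473
z₅ = 3.0381552 − 5.6433473·(0.6843825)/(15.0028683) = 2.7807238;  |Δ| = 0.2574313
F(2.7807238) = -0.8982611
z₆ = 2.7807238 − (-0.8982611)·(-0.2574313)/(-6.5416084) = 2.8160730;  |Δ| = 0.0353492
F(2.8160730) = -0.0677880
z₇ = 2.8160730 − (-0.0677880)·(0.0353492)/(0.8304731) = 2.8189584;  |Δ| = 0.0028854
F(2.8189584) = 0.0009284
z₈ = 2.8189584 − 0.0009284·(0.0028854)/(0.0687165) = 2.8189195;  |Δ| = 0.0000390
|z₈ − z₇| = 0.0000390 < 0.001

n = 8, zₙ = 2.81892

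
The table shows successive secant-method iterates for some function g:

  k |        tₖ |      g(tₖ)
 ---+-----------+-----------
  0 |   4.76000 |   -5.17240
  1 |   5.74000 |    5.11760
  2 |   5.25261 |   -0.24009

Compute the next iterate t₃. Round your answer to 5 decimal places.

t₃ = 5.25261 − (-0.24009)·(5.25261 − 5.74000) / (-0.24009 − 5.11760)
   = 5.25261 − (0.1170175)/(-5.3576900) = 5.2744510

5.27445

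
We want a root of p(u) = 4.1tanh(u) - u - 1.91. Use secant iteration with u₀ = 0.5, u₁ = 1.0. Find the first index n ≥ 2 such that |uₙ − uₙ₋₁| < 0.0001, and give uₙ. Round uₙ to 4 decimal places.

p(0.5) = -0.515320, p(1.0) = 0.212536
u₂ = 1.000000 − 0.212536·(0.500000)/(0.727856) = 0.853999;  |Δ| = 0.146001
p(0.853999) = 0.077927
u₃ = 0.853999 − 0.077927·(-0.146001)/(-0.134609) = 0.769476;  |Δ| = 0.084523
p(0.769476) = -0.028315
u₄ = 0.769476 − (-0.028315)·(-0.084523)/(-0.106242) = 0.792002;  |Δ| = 0.022526
p(0.792002) = 0.002119
u₅ = 0.792002 − 0.002119·(0.022526)/(0.030434) = 0.790434;  |Δ| = 0.001569
p(0.790434) = 0.000050
u₆ = 0.790434 − 0.000050·(-0.001569)/(-0.002069) = 0.790395;  |Δ| = 0.000038
|u₆ − u₅| = 0.000038 < 0.0001

n = 6, uₙ = 0.7904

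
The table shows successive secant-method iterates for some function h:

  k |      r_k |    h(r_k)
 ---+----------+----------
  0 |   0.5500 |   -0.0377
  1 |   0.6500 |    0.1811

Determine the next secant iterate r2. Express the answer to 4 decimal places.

0.5672

r2 = 0.6500 − 0.1811·(0.6500 − 0.5500) / (0.1811 − (-0.0377))
   = 0.6500 − (0.018110)/(0.218800) = 0.567230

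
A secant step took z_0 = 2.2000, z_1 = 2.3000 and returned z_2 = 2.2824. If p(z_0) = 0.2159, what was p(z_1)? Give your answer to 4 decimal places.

The secant line through (2.2000, 0.2159) and (2.3000, p(z_1)) crosses zero at z_2 = 2.2824.
So (2.2000, 0.2159), (2.3000, p(z_1)), (2.2824, 0) are collinear:
p(z_1) = 0.2159 · (2.3000 − 2.2824) / (2.2000 − 2.2824) = 0.2159 · (0.017600)/(-0.082400) = -0.046115

-0.0461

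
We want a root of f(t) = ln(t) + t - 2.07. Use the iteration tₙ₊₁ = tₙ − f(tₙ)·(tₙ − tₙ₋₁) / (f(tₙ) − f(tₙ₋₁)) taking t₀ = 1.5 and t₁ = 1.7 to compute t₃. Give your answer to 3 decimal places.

f(1.5) = -0.16453, f(1.7) = 0.16063
t₂ = 1.70000 − 0.16063·(1.70000 − 1.50000) / (0.16063 − (-0.16453)) = 1.70000 − (0.03213)/(0.32516) = 1.60120
f(1.60120) = 0.00196
t₃ = 1.60120 − 0.00196·(1.60120 − 1.70000) / (0.00196 − 0.16063) = 1.60120 − (-0.00019)/(-0.15867) = 1.59998

1.600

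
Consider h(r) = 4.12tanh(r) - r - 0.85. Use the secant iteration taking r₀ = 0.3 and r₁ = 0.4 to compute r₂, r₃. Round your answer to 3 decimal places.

h(0.3) = 0.05021, h(0.4) = 0.31539
r₂ = 0.40000 − 0.31539·(0.40000 − 0.30000) / (0.31539 − 0.05021) = 0.40000 − (0.03154)/(0.26518) = 0.28107
h(0.28107) = -0.00263
r₃ = 0.28107 − (-0.00263)·(0.28107 − 0.40000) / (-0.00263 − 0.31539) = 0.28107 − (0.00031)/(-0.31802) = 0.28205

0.281, 0.282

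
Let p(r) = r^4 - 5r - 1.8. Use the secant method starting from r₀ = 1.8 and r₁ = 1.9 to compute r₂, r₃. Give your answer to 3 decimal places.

1.815, 1.816

p(1.8) = -0.30240, p(1.9) = 1.73210
r₂ = 1.90000 − 1.73210·(1.90000 − 1.80000) / (1.73210 − (-0.30240)) = 1.90000 − (0.17321)/(2.03450) = 1.81486
p(1.81486) = -0.02566
r₃ = 1.81486 − (-0.02566)·(1.81486 − 1.90000) / (-0.02566 − 1.73210) = 1.81486 − (0.00218)/(-1.75776) = 1.81611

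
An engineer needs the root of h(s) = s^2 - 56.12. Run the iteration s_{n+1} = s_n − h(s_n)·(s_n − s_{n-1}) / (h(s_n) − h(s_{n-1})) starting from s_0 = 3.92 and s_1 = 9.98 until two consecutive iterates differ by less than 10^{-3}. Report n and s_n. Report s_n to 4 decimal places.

h(3.92) = -40.753600, h(9.98) = 43.480400
s_2 = 9.980000 − 43.480400·(6.060000)/(84.234000) = 6.851914;  |Δ| = 3.128086
h(6.851914) = -9.171279
s_3 = 6.851914 − (-9.171279)·(-3.128086)/(-52.651679) = 7.396788;  |Δ| = 0.544874
h(7.396788) = -1.407526
s_4 = 7.396788 − (-1.407526)·(0.544874)/(7.763753) = 7.495571;  |Δ| = 0.098783
h(7.495571) = 0.063582
s_5 = 7.495571 − 0.063582·(0.098783)/(1.471108) = 7.491301;  |Δ| = 0.004269
h(7.491301) = -0.000404
s_6 = 7.491301 − (-0.000404)·(-0.004269)/(-0.063986) = 7.491328;  |Δ| = 0.000027
|s_6 − s_5| = 0.000027 < 10^{-3}

n = 6, s_n = 7.4913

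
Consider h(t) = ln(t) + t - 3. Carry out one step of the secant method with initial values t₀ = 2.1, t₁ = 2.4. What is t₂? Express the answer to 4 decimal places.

h(2.1) = -0.158063, h(2.4) = 0.275469
t₂ = 2.400000 − 0.275469·(2.400000 − 2.100000) / (0.275469 − (-0.158063)) = 2.400000 − (0.082641)/(0.433531) = 2.209378

2.2094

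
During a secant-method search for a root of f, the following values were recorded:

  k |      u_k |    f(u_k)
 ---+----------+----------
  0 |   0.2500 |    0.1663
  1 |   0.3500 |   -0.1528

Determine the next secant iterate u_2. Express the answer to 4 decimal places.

u_2 = 0.3500 − (-0.1528)·(0.3500 − 0.2500) / (-0.1528 − 0.1663)
   = 0.3500 − (-0.015280)/(-0.319100) = 0.302115

0.3021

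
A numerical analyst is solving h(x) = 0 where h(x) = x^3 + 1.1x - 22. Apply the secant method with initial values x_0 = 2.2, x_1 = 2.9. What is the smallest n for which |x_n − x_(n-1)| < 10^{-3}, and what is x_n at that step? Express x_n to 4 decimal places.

n = 5, x_n = 2.6713

h(2.2) = -8.932000, h(2.9) = 5.579000
x_2 = 2.900000 − 5.579000·(0.700000)/(14.511000) = 2.630873;  |Δ| = 0.269127
h(2.630873) = -0.896468
x_3 = 2.630873 − (-0.896468)·(-0.269127)/(-6.475468) = 2.668131;  |Δ| = 0.037258
h(2.668131) = -0.070831
x_4 = 2.668131 − (-0.070831)·(0.037258)/(0.825637) = 2.671328;  |Δ| = 0.003196
h(2.671328) = 0.001031
x_5 = 2.671328 − 0.001031·(0.003196)/(0.071862) = 2.671282;  |Δ| = 0.000046
|x_5 − x_4| = 0.000046 < 10^{-3}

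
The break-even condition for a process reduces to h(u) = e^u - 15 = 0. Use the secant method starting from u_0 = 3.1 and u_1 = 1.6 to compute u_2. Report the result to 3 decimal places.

2.474

h(3.1) = 7.19795, h(1.6) = -10.04697
u_2 = 1.60000 − (-10.04697)·(1.60000 − 3.10000) / (-10.04697 − 7.19795) = 1.60000 − (15.07045)/(-17.24492) = 2.47391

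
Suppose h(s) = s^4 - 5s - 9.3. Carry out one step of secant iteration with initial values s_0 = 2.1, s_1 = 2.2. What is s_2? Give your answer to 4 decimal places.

2.1101

h(2.1) = -0.351900, h(2.2) = 3.125600
s_2 = 2.200000 − 3.125600·(2.200000 − 2.100000) / (3.125600 − (-0.351900)) = 2.200000 − (0.312560)/(3.477500) = 2.110119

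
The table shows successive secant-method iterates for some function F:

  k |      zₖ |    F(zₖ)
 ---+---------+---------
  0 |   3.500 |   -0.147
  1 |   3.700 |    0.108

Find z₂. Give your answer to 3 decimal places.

3.615

z₂ = 3.700 − 0.108·(3.700 − 3.500) / (0.108 − (-0.147))
   = 3.700 − (0.02160)/(0.25500) = 3.61529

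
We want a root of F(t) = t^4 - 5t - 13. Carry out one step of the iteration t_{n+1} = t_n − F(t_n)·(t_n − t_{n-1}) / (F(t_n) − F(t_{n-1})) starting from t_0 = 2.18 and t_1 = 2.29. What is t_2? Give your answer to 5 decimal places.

2.21313

F(2.18) = -1.3146942, F(2.29) = 3.0505848
t_2 = 2.2900000 − 3.0505848·(2.2900000 − 2.1800000) / (3.0505848 − (-1.3146942)) = 2.2900000 − (0.3355643)/(4.3652790) = 2.2131288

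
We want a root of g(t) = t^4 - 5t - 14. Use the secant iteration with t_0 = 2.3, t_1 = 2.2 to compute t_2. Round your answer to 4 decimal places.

g(2.3) = 2.484100, g(2.2) = -1.574400
t_2 = 2.200000 − (-1.574400)·(2.200000 − 2.300000) / (-1.574400 − 2.484100) = 2.200000 − (0.157440)/(-4.058500) = 2.238793

2.2388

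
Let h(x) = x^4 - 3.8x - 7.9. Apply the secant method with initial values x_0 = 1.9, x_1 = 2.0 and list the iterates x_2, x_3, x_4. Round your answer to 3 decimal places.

h(1.9) = -2.08790, h(2.0) = 0.50000
x_2 = 2.00000 − 0.50000·(2.00000 − 1.90000) / (0.50000 − (-2.08790)) = 2.00000 − (0.05000)/(2.58790) = 1.98068
h(1.98068) = -0.03594
x_3 = 1.98068 − (-0.03594)·(1.98068 − 2.00000) / (-0.03594 − 0.50000) = 1.98068 − (0.00069)/(-0.53594) = 1.98198
h(1.98198) = -0.00055
x_4 = 1.98198 − (-0.00055)·(1.98198 − 1.98068) / (-0.00055 − (-0.03594)) = 1.98198 − (0.00000)/(0.03539) = 1.98200

1.981, 1.982, 1.982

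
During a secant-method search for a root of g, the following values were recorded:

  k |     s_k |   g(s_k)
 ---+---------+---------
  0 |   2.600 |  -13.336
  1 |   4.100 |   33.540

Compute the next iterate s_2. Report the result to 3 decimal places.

3.027

s_2 = 4.100 − 33.540·(4.100 − 2.600) / (33.540 − (-13.336))
   = 4.100 − (50.31000)/(46.87600) = 3.02674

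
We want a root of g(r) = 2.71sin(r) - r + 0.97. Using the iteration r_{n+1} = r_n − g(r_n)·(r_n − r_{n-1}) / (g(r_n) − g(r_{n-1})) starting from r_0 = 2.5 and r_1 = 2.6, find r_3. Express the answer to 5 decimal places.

2.52875

g(2.5) = 0.0918595, g(2.6) = -0.2329913
r_2 = 2.6000000 − (-0.2329913)·(2.6000000 − 2.5000000) / (-0.2329913 − 0.0918595) = 2.6000000 − (-0.0232991)/(-0.3248508) = 2.5282774
g(2.5282774) = 0.0015487
r_3 = 2.5282774 − 0.0015487·(2.5282774 − 2.6000000) / (0.0015487 − (-0.2329913)) = 2.5282774 − (-0.0001111)/(0.2345400) = 2.5287510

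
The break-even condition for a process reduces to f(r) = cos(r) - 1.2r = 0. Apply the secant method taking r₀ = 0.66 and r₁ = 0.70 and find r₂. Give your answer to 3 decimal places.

0.659

f(0.66) = -0.00201, f(0.70) = -0.07516
r₂ = 0.70000 − (-0.07516)·(0.70000 − 0.66000) / (-0.07516 − (-0.00201)) = 0.70000 − (-0.00301)/(-0.07315) = 0.65890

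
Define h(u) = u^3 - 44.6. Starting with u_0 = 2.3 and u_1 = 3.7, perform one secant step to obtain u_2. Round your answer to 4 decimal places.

3.4798

h(2.3) = -32.433000, h(3.7) = 6.053000
u_2 = 3.700000 − 6.053000·(3.700000 − 2.300000) / (6.053000 − (-32.433000)) = 3.700000 − (8.474200)/(38.486000) = 3.479811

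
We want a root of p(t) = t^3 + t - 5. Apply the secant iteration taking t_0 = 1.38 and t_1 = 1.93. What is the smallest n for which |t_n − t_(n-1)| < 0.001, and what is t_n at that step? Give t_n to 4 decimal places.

p(1.38) = -0.991928, p(1.93) = 4.119057
t_2 = 1.930000 − 4.119057·(0.550000)/(5.110985) = 1.486743;  |Δ| = 0.443257
p(1.486743) = -0.226955
t_3 = 1.486743 − (-0.226955)·(-0.443257)/(-4.346012) = 1.509890;  |Δ| = 0.023148
p(1.509890) = -0.047909
t_4 = 1.509890 − (-0.047909)·(0.023148)/(0.179046) = 1.516084;  |Δ| = 0.006194
p(1.516084) = 0.000820
t_5 = 1.516084 − 0.000820·(0.006194)/(0.048729) = 1.515980;  |Δ| = 0.000104
|t_5 − t_4| = 0.000104 < 0.001

n = 5, t_n = 1.5160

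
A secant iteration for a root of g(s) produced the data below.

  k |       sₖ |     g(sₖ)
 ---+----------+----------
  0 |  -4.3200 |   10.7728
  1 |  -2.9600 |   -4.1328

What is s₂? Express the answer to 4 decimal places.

s₂ = -2.9600 − (-4.1328)·(-2.9600 − (-4.3200)) / (-4.1328 − 10.7728)
   = -2.9600 − (-5.620608)/(-14.905600) = -3.337080

-3.3371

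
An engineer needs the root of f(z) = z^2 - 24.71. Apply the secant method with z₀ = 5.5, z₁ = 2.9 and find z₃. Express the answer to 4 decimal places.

5.0058

f(5.5) = 5.540000, f(2.9) = -16.300000
z₂ = 2.900000 − (-16.300000)·(2.900000 − 5.500000) / (-16.300000 − 5.540000) = 2.900000 − (42.380000)/(-21.840000) = 4.840476
f(4.840476) = -1.279790
z₃ = 4.840476 − (-1.279790)·(4.840476 − 2.900000) / (-1.279790 − (-16.300000)) = 4.840476 − (-2.483403)/(15.020210) = 5.005814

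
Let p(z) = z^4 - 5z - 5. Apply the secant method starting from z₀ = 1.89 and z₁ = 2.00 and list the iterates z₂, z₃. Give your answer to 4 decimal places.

p(1.89) = -1.690102, p(2.00) = 1.000000
z₂ = 2.000000 − 1.000000·(2.000000 − 1.890000) / (1.000000 − (-1.690102)) = 2.000000 − (0.110000)/(2.690102) = 1.959109
p(1.959109) = -0.064463
z₃ = 1.959109 − (-0.064463)·(1.959109 − 2.000000) / (-0.064463 − 1.000000) = 1.959109 − (0.002636)/(-1.064463) = 1.961586

1.9591, 1.9616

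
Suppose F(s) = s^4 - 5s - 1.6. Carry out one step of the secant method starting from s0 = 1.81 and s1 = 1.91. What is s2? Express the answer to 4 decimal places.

F(1.81) = 0.082831, F(1.91) = 2.158634
s2 = 1.910000 − 2.158634·(1.910000 − 1.810000) / (2.158634 − 0.082831) = 1.910000 − (0.215863)/(2.075802) = 1.806010

1.8060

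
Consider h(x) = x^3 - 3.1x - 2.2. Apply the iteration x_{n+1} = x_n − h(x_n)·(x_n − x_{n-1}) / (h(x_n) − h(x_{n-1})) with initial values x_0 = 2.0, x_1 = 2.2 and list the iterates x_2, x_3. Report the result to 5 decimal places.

h(2.0) = -0.4000000, h(2.2) = 1.6280000
x_2 = 2.2000000 − 1.6280000·(2.2000000 − 2.0000000) / (1.6280000 − (-0.4000000)) = 2.2000000 − (0.3256000)/(2.0280000) = 2.0394477
h(2.0394477) = -0.0395171
x_3 = 2.0394477 − (-0.0395171)·(2.0394477 − 2.2000000) / (-0.0395171 − 1.6280000) = 2.0394477 − (0.0063446)/(-1.6675171) = 2.0432525

2.03945, 2.04325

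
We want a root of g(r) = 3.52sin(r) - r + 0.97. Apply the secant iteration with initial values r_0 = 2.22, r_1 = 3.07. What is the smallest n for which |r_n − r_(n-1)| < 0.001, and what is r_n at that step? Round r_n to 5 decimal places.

n = 5, r_n = 2.64550

g(2.22) = 1.5539105, g(3.07) = -1.8482091
r_2 = 3.0700000 − (-1.8482091)·(0.8500000)/(-3.4021195) = 2.6082356;  |Δ| = 0.4617644
g(2.6082356) = 0.1514274
r_3 = 2.6082356 − 0.1514274·(-0.4617644)/(1.9996365) = 2.6432038;  |Δ| = 0.0349682
g(2.6432038) = 0.0093948
r_4 = 2.6432038 − 0.0093948·(0.0349682)/(-0.1420326) = 2.6455168;  |Δ| = 0.0023130
g(2.6455168) = -0.0000740
r_5 = 2.6455168 − (-0.0000740)·(0.0023130)/(-0.0094688) = 2.6454987;  |Δ| = 0.0000181
|r_5 − r_4| = 0.0000181 < 0.001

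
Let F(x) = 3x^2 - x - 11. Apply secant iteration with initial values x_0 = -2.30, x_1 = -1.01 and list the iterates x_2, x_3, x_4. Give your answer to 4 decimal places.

-1.6440, -1.7832, -1.7546

F(-2.30) = 7.170000, F(-1.01) = -6.929700
x_2 = -1.010000 − (-6.929700)·(-1.010000 − (-2.300000)) / (-6.929700 − 7.170000) = -1.010000 − (-8.939313)/(-14.099700) = -1.644007
F(-1.644007) = -1.247712
x_3 = -1.644007 − (-1.247712)·(-1.644007 − (-1.010000)) / (-1.247712 − (-6.929700)) = -1.644007 − (0.791059)/(5.681988) = -1.783230
F(-1.783230) = 0.322952
x_4 = -1.783230 − 0.322952·(-1.783230 − (-1.644007)) / (0.322952 − (-1.247712)) = -1.783230 − (-0.044962)/(1.570665) = -1.754603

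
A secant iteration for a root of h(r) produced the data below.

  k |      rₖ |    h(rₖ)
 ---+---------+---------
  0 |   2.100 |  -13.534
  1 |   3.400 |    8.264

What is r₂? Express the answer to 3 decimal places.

r₂ = 3.400 − 8.264·(3.400 − 2.100) / (8.264 − (-13.534))
   = 3.400 − (10.74320)/(21.79800) = 2.90715

2.907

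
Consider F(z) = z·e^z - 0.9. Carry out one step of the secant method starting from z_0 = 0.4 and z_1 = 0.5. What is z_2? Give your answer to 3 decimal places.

0.533

F(0.4) = -0.30327, F(0.5) = -0.07564
z_2 = 0.50000 − (-0.07564)·(0.50000 − 0.40000) / (-0.07564 − (-0.30327)) = 0.50000 − (-0.00756)/(0.22763) = 0.53323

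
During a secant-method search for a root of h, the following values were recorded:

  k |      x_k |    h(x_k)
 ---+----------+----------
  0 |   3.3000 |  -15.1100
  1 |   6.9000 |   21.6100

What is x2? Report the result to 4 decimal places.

4.7814

x2 = 6.9000 − 21.6100·(6.9000 − 3.3000) / (21.6100 − (-15.1100))
   = 6.9000 − (77.796000)/(36.720000) = 4.781373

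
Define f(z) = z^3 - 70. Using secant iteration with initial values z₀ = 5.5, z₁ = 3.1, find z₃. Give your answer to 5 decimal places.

f(5.5) = 96.3750000, f(3.1) = -40.2090000
z₂ = 3.1000000 − (-40.2090000)·(3.1000000 − 5.5000000) / (-40.2090000 − 96.3750000) = 3.1000000 − (96.5016000)/(-136.5840000) = 3.8065366
f(3.8065366) = -14.8443455
z₃ = 3.8065366 − (-14.8443455)·(3.8065366 − 3.1000000) / (-14.8443455 − (-40.2090000)) = 3.8065366 − (-10.4880740)/(25.3646545) = 4.2200283

4.22003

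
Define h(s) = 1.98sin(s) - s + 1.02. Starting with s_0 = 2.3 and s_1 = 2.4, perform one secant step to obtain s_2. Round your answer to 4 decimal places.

h(2.3) = 0.196496, h(2.4) = -0.042583
s_2 = 2.400000 − (-0.042583)·(2.400000 − 2.300000) / (-0.042583 − 0.196496) = 2.400000 − (-0.004258)/(-0.239079) = 2.382189

2.3822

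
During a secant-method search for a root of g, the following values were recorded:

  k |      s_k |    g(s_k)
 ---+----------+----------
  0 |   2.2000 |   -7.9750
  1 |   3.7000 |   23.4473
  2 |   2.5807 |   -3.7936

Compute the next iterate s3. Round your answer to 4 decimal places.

2.7366

s3 = 2.5807 − (-3.7936)·(2.5807 − 3.7000) / (-3.7936 − 23.4473)
   = 2.5807 − (4.246176)/(-27.240900) = 2.736575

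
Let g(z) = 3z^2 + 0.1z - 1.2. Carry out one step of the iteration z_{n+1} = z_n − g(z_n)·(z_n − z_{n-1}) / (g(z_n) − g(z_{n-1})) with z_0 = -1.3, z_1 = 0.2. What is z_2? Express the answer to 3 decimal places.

-0.131

g(-1.3) = 3.74000, g(0.2) = -1.06000
z_2 = 0.20000 − (-1.06000)·(0.20000 − (-1.30000)) / (-1.06000 − 3.74000) = 0.20000 − (-1.59000)/(-4.80000) = -0.13125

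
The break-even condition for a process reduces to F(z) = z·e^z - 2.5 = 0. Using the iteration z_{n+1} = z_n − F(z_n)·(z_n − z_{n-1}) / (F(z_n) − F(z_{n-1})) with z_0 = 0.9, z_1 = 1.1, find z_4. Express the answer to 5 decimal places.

0.95859

F(0.9) = -0.2863572, F(1.1) = 0.8045826
z_2 = 1.1000000 − 0.8045826·(1.1000000 − 0.9000000) / (0.8045826 − (-0.2863572)) = 1.1000000 − (0.1609165)/(1.0909398) = 0.9524973
F(0.9524973) = -0.0309601
z_3 = 0.9524973 − (-0.0309601)·(0.9524973 − 1.1000000) / (-0.0309601 − 0.8045826) = 0.9524973 − (0.0045667)/(-0.8355427) = 0.9579629
F(0.9579629) = -0.0031832
z_4 = 0.9579629 − (-0.0031832)·(0.9579629 − 0.9524973) / (-0.0031832 − (-0.0309601)) = 0.9579629 − (-0.0000174)/(0.0277769) = 0.9585892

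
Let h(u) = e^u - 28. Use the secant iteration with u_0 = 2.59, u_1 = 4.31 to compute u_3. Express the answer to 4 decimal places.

h(2.59) = -14.670228, h(4.31) = 46.440489
u_2 = 4.310000 − 46.440489·(4.310000 − 2.590000) / (46.440489 − (-14.670228)) = 4.310000 − (79.877641)/(61.110717) = 3.002903
h(3.002903) = -7.856072
u_3 = 3.002903 − (-7.856072)·(3.002903 − 4.310000) / (-7.856072 − 46.440489) = 3.002903 − (10.268649)/(-54.296561) = 3.192024

3.1920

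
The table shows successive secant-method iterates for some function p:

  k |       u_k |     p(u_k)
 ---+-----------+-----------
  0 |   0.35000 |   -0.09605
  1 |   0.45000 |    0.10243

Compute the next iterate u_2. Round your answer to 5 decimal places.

0.39839

u_2 = 0.45000 − 0.10243·(0.45000 − 0.35000) / (0.10243 − (-0.09605))
   = 0.45000 − (0.0102430)/(0.1984800) = 0.3983928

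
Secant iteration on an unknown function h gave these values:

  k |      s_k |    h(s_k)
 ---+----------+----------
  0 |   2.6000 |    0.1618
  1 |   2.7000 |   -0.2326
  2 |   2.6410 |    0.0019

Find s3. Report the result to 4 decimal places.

2.6415

s3 = 2.6410 − 0.0019·(2.6410 − 2.7000) / (0.0019 − (-0.2326))
   = 2.6410 − (-0.000112)/(0.234500) = 2.641478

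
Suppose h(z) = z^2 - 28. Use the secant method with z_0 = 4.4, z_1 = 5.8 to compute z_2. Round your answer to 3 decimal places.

5.247

h(4.4) = -8.64000, h(5.8) = 5.64000
z_2 = 5.80000 − 5.64000·(5.80000 − 4.40000) / (5.64000 − (-8.64000)) = 5.80000 − (7.89600)/(14.28000) = 5.24706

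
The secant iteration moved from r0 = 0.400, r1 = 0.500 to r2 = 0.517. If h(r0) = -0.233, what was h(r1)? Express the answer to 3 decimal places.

-0.034

The secant line through (0.400, -0.233) and (0.500, h(r1)) crosses zero at r2 = 0.517.
So (0.400, -0.233), (0.500, h(r1)), (0.517, 0) are collinear:
h(r1) = -0.233 · (0.500 − 0.517) / (0.400 − 0.517) = -0.233 · (-0.01700)/(-0.11700) = -0.03385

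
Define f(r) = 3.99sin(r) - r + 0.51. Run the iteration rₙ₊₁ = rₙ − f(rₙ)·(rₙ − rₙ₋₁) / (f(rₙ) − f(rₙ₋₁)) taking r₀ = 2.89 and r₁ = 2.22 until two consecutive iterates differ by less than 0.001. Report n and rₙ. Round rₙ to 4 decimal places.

f(2.89) = -1.386702, f(2.22) = 1.468296
r₂ = 2.220000 − 1.468296·(-0.670000)/(2.854999) = 2.564574;  |Δ| = 0.344574
f(2.564574) = 0.122081
r₃ = 2.564574 − 0.122081·(0.344574)/(-1.346215) = 2.595822;  |Δ| = 0.031248
f(2.595822) = -0.014704
r₄ = 2.595822 − (-0.014704)·(0.031248)/(-0.136785) = 2.592463;  |Δ| = 0.003359
f(2.592463) = 0.000099
r₅ = 2.592463 − 0.000099·(-0.003359)/(0.014803) = 2.592485;  |Δ| = 0.000022
|r₅ − r₄| = 0.000022 < 0.001

n = 5, rₙ = 2.5925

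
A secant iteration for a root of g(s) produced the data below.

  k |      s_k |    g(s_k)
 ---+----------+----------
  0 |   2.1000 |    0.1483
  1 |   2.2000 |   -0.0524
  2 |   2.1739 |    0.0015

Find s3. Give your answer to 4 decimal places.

2.1746

s3 = 2.1739 − 0.0015·(2.1739 − 2.2000) / (0.0015 − (-0.0524))
   = 2.1739 − (-0.000039)/(0.053900) = 2.174626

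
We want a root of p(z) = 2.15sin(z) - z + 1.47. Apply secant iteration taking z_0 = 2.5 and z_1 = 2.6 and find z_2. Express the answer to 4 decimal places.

p(2.5) = 0.256715, p(2.6) = -0.021672
z_2 = 2.600000 − (-0.021672)·(2.600000 − 2.500000) / (-0.021672 − 0.256715) = 2.600000 − (-0.002167)/(-0.278387) = 2.592215

2.5922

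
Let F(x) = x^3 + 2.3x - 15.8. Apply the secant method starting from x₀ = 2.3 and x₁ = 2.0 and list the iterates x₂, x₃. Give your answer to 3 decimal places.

F(2.3) = 1.65700, F(2.0) = -3.20000
x₂ = 2.00000 − (-3.20000)·(2.00000 − 2.30000) / (-3.20000 − 1.65700) = 2.00000 − (0.96000)/(-4.85700) = 2.19765
F(2.19765) = -0.13144
x₃ = 2.19765 − (-0.13144)·(2.19765 − 2.00000) / (-0.13144 − (-3.20000)) = 2.19765 − (-0.02598)/(3.06856) = 2.20612

2.198, 2.206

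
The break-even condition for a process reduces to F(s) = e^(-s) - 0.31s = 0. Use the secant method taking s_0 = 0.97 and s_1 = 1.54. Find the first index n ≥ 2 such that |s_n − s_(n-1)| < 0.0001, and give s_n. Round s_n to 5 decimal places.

F(0.97) = 0.0783830, F(1.54) = -0.2630189
s_2 = 1.5400000 − (-0.2630189)·(0.5700000)/(-0.3414019) = 1.1008672;  |Δ| = 0.4391328
F(1.1008672) = -0.0086863
s_3 = 1.1008672 − (-0.0086863)·(-0.4391328)/(0.2543326) = 1.0858694;  |Δ| = 0.0149979
F(1.0858694) = 0.0009886
s_4 = 1.0858694 − 0.0009886·(-0.0149979)/(0.0096750) = 1.0874019;  |Δ| = 0.0015326
F(1.0874019) = -0.0000035
s_5 = 1.0874019 − (-0.0000035)·(0.0015326)/(-0.0009921) = 1.0873966;  |Δ| = 0.0000054
|s_5 − s_4| = 0.0000054 < 0.0001

n = 5, s_n = 1.08740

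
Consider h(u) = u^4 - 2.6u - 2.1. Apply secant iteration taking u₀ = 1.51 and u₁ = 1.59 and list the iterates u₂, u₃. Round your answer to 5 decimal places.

1.57722, 1.57816

h(1.51) = -0.8271440, h(1.59) = 0.1572896
u₂ = 1.5900000 − 0.1572896·(1.5900000 − 1.5100000) / (0.1572896 − (-0.8271440)) = 1.5900000 − (0.0125832)/(0.9844336) = 1.5772179
h(1.5772179) = -0.0125322
u₃ = 1.5772179 − (-0.0125322)·(1.5772179 − 1.5900000) / (-0.0125322 − 0.1572896) = 1.5772179 − (0.0001602)/(-0.1698218) = 1.5781611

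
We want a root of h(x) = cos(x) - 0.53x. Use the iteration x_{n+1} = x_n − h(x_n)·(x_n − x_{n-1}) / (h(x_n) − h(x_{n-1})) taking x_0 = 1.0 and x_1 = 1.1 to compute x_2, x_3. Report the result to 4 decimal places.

1.0074, 1.0075

h(1.0) = 0.010302, h(1.1) = -0.129404
x_2 = 1.100000 − (-0.129404)·(1.100000 − 1.000000) / (-0.129404 − 0.010302) = 1.100000 − (-0.012940)/(-0.139706) = 1.007374
h(1.007374) = 0.000174
x_3 = 1.007374 − 0.000174·(1.007374 − 1.100000) / (0.000174 − (-0.129404)) = 1.007374 − (-0.000016)/(0.129578) = 1.007499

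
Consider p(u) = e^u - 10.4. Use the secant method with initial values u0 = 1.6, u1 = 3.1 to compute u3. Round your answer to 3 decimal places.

2.250

p(1.6) = -5.44697, p(3.1) = 11.79795
u2 = 3.10000 − 11.79795·(3.10000 − 1.60000) / (11.79795 − (-5.44697)) = 3.10000 − (17.69693)/(17.24492) = 2.07379
p(2.07379) = -2.44509
u3 = 2.07379 − (-2.44509)·(2.07379 − 3.10000) / (-2.44509 − 11.79795) = 2.07379 − (2.50918)/(-14.24304) = 2.24996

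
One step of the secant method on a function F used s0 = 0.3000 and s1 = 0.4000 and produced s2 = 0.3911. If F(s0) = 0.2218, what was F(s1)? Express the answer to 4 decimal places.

-0.0217

The secant line through (0.3000, 0.2218) and (0.4000, F(s1)) crosses zero at s2 = 0.3911.
So (0.3000, 0.2218), (0.4000, F(s1)), (0.3911, 0) are collinear:
F(s1) = 0.2218 · (0.4000 − 0.3911) / (0.3000 − 0.3911) = 0.2218 · (0.008900)/(-0.091100) = -0.021669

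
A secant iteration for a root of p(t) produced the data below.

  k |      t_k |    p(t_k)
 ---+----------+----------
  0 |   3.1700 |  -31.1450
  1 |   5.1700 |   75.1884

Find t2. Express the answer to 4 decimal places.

3.7558

t2 = 5.1700 − 75.1884·(5.1700 − 3.1700) / (75.1884 − (-31.1450))
   = 5.1700 − (150.376800)/(106.333400) = 3.755799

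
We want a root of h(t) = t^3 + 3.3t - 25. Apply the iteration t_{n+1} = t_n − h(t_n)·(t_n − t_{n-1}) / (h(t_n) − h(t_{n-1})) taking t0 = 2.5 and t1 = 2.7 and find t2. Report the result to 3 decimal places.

2.548

h(2.5) = -1.12500, h(2.7) = 3.59300
t2 = 2.70000 − 3.59300·(2.70000 − 2.50000) / (3.59300 − (-1.12500)) = 2.70000 − (0.71860)/(4.71800) = 2.54769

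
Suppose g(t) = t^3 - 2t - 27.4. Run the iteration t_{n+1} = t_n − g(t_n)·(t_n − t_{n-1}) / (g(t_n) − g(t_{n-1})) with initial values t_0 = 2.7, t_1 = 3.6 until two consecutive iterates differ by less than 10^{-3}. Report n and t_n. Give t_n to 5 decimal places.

g(2.7) = -13.1170000, g(3.6) = 12.0560000
t_2 = 3.6000000 − 12.0560000·(0.9000000)/(25.1730000) = 3.1689668;  |Δ| = 0.4310332
g(3.1689668) = -1.9140594
t_3 = 3.1689668 − (-1.9140594)·(-0.4310332)/(-13.9700594) = 3.2280233;  |Δ| = 0.0590565
g(3.2280233) = -0.2196104
t_4 = 3.2280233 − (-0.2196104)·(0.0590565)/(1.6944490) = 3.2356774;  |Δ| = 0.0076541
g(3.2356774) = 0.0049185
t_5 = 3.2356774 − 0.0049185·(0.0076541)/(0.2245289) = 3.2355097;  |Δ| = 0.0001677
|t_5 − t_4| = 0.0001677 < 10^{-3}

n = 5, t_n = 3.23551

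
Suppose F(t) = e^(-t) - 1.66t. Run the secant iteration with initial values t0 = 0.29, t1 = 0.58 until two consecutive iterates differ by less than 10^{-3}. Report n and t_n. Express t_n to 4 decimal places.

n = 4, t_n = 0.4027

F(0.29) = 0.266864, F(0.58) = -0.402902
t2 = 0.580000 − (-0.402902)·(0.290000)/(-0.669765) = 0.405549;  |Δ| = 0.174451
F(0.405549) = -0.006600
t3 = 0.405549 − (-0.006600)·(-0.174451)/(0.396302) = 0.402643;  |Δ| = 0.002905
F(0.402643) = 0.000162
t4 = 0.402643 − 0.000162·(-0.002905)/(0.006762) = 0.402713;  |Δ| = 0.000070
|t4 − t3| = 0.000070 < 10^{-3}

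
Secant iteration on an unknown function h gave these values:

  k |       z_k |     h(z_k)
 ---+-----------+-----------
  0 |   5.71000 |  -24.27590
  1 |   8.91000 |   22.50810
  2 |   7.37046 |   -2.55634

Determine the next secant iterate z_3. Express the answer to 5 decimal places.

z_3 = 7.37046 − (-2.55634)·(7.37046 − 8.91000) / (-2.55634 − 22.50810)
   = 7.37046 − (3.9355877)/(-25.0644400) = 7.5274788

7.52748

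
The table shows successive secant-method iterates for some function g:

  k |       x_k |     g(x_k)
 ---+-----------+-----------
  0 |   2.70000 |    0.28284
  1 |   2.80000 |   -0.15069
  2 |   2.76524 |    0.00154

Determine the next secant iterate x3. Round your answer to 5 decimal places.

x3 = 2.76524 − 0.00154·(2.76524 − 2.80000) / (0.00154 − (-0.15069))
   = 2.76524 − (-0.0000535)/(0.1522300) = 2.7655916

2.76559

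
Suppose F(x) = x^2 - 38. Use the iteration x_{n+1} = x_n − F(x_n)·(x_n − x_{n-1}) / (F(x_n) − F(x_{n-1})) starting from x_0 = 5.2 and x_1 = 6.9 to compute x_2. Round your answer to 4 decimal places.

6.1058

F(5.2) = -10.960000, F(6.9) = 9.610000
x_2 = 6.900000 − 9.610000·(6.900000 − 5.200000) / (9.610000 − (-10.960000)) = 6.900000 − (16.337000)/(20.570000) = 6.105785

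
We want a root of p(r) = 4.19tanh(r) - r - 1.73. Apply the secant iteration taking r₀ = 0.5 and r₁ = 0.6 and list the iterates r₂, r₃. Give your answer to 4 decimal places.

0.6373, 0.6415

p(0.5) = -0.293729, p(0.6) = -0.079762
r₂ = 0.600000 − (-0.079762)·(0.600000 − 0.500000) / (-0.079762 − (-0.293729)) = 0.600000 − (-0.007976)/(0.213967) = 0.637278
p(0.637278) = -0.008127
r₃ = 0.637278 − (-0.008127)·(0.637278 − 0.600000) / (-0.008127 − (-0.079762)) = 0.637278 − (-0.000303)/(0.071636) = 0.641507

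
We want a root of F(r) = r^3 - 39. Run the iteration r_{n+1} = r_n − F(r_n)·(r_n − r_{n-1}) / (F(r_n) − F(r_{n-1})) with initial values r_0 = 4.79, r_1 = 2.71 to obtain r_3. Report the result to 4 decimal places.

F(4.79) = 70.902239, F(2.71) = -19.097489
r_2 = 2.710000 − (-19.097489)·(2.710000 − 4.790000) / (-19.097489 − 70.902239) = 2.710000 − (39.722777)/(-89.999728) = 3.151366
F(3.151366) = -7.703459
r_3 = 3.151366 − (-7.703459)·(3.151366 − 2.710000) / (-7.703459 − (-19.097489)) = 3.151366 − (-3.400041)/(11.394030) = 3.449771

3.4498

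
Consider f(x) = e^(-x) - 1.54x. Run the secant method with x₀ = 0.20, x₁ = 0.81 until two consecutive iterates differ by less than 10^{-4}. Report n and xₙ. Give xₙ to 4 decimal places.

f(0.20) = 0.510731, f(0.81) = -0.802542
x₂ = 0.810000 − (-0.802542)·(0.610000)/(-1.313273) = 0.437229;  |Δ| = 0.372771
f(0.437229) = -0.027508
x₃ = 0.437229 − (-0.027508)·(-0.372771)/(0.775034) = 0.423998;  |Δ| = 0.013231
f(0.423998) = 0.001469
x₄ = 0.423998 − 0.001469·(-0.013231)/(0.028977) = 0.424668;  |Δ| = 0.000671
f(0.424668) = -0.000003
x₅ = 0.424668 − (-0.000003)·(0.000671)/(-0.001471) = 0.424667;  |Δ| = 0.000001
|x₅ − x₄| = 0.000001 < 10^{-4}

n = 5, xₙ = 0.4247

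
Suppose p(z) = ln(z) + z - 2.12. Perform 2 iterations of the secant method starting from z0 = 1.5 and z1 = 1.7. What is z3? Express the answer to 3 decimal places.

p(1.5) = -0.21453, p(1.7) = 0.11063
z2 = 1.70000 − 0.11063·(1.70000 − 1.50000) / (0.11063 − (-0.21453)) = 1.70000 − (0.02213)/(0.32516) = 1.63196
p(1.63196) = 0.00173
z3 = 1.63196 − 0.00173·(1.63196 − 1.70000) / (0.00173 − 0.11063) = 1.63196 − (-0.00012)/(-0.10889) = 1.63087

1.631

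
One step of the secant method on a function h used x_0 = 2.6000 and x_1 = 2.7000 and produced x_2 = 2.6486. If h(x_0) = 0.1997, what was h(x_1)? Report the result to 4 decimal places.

-0.2112

The secant line through (2.6000, 0.1997) and (2.7000, h(x_1)) crosses zero at x_2 = 2.6486.
So (2.6000, 0.1997), (2.7000, h(x_1)), (2.6486, 0) are collinear:
h(x_1) = 0.1997 · (2.7000 − 2.6486) / (2.6000 − 2.6486) = 0.1997 · (0.051400)/(-0.048600) = -0.211205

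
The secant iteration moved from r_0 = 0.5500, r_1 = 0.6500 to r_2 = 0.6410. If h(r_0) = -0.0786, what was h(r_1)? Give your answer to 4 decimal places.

0.0078

The secant line through (0.5500, -0.0786) and (0.6500, h(r_1)) crosses zero at r_2 = 0.6410.
So (0.5500, -0.0786), (0.6500, h(r_1)), (0.6410, 0) are collinear:
h(r_1) = -0.0786 · (0.6500 − 0.6410) / (0.5500 − 0.6410) = -0.0786 · (0.009000)/(-0.091000) = 0.007774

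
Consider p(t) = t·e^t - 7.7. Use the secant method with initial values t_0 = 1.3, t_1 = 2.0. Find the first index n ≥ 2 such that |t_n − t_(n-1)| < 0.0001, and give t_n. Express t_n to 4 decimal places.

p(1.3) = -2.929914, p(2.0) = 7.078112
t_2 = 2.000000 − 7.078112·(0.700000)/(10.008027) = 1.504930;  |Δ| = 0.495070
p(1.504930) = -0.922044
t_3 = 1.504930 − (-0.922044)·(-0.495070)/(-8.000156) = 1.561988;  |Δ| = 0.057058
p(1.561988) = -0.251986
t_4 = 1.561988 − (-0.251986)·(0.057058)/(0.670058) = 1.583446;  |Δ| = 0.021458
p(1.583446) = 0.014095
t_5 = 1.583446 − 0.014095·(0.021458)/(0.266081) = 1.582309;  |Δ| = 0.001137
p(1.582309) = -0.000200
t_6 = 1.582309 − (-0.000200)·(-0.001137)/(-0.014295) = 1.582325;  |Δ| = 0.000016
|t_6 − t_5| = 0.000016 < 0.0001

n = 6, t_n = 1.5823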